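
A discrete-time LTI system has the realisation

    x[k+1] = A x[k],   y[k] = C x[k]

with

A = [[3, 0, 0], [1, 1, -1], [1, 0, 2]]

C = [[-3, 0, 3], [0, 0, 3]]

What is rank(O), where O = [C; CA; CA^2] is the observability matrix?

2

CA = [[-6, 0, 6], [3, 0, 6]]
CA^2 = [[-12, 0, 12], [15, 0, 12]]
Observability matrix O = [C; CA; CA^2] = [[-3, 0, 3], [0, 0, 3], [-6, 0, 6], [3, 0, 6], [-12, 0, 12], [15, 0, 12]]
Column 2 of O is identically zero, so rank(O) ≤ 2.
The 2×2 minor from rows 1, 2, columns 1, 3 is (-3)·3 - 3·0 = -9 - 0 = -9 ≠ 0, so rank(O) = 2.
rank(O) = 2 < n = 3, so the pair (A, C) is not completely observable.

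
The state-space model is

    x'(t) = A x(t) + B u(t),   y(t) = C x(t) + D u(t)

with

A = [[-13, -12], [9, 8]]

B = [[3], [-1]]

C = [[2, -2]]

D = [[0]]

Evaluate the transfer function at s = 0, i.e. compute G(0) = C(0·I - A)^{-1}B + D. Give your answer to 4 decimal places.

-13.0000

G(0) = C(-A)^{-1}B + D = -C A^{-1} B + D.
det A = 4, so A^{-1} = (1/4)·adj(A) = [[2, 3], [-9/4, -13/4]]
A^{-1} B = [3, -7/2]^T
C A^{-1} B = 13
G(0) = D - C A^{-1} B = 0 - (13) = -13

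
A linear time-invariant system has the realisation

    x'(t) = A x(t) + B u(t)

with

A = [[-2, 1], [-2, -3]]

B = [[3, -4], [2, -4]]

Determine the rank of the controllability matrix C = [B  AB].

2

AB = [[-4, 4], [-12, 20]]
Controllability matrix C = [B  AB] = [[3, -4, -4, 4], [2, -4, -12, 20]]
Take the 2×2 submatrix of C formed by columns 1, 2: [[3, -4], [2, -4]]. Its determinant is 3·(-4) - (-4)·2 = -12 - (-8) = -4 ≠ 0.
So rank(C) ≥ 2; since C has 2 rows, rank(C) = 2.
rank(C) = 2 = n, so the pair (A, B) is completely controllable.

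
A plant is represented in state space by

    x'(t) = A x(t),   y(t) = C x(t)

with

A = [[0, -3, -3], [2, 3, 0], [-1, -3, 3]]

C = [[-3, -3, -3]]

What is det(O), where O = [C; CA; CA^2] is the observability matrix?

486

CA = [[-3, 9, 0]]
CA^2 = [[18, 36, 9]]
Observability matrix O = [C; CA; CA^2] = [[-3, -3, -3], [-3, 9, 0], [18, 36, 9]]
Expanding along the first row, det(O) = (-3)·(9·9 - 0·36) - (-3)·((-3)·9 - 0·18) + (-3)·((-3)·36 - 9·18) = (-3)·81 - (-3)·(-27) + (-3)·(-270) = 486
Since det(O) ≠ 0, rank(O) = 3 and the system is completely observable.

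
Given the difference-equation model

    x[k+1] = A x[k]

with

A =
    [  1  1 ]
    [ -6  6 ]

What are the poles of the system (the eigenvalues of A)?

det(zI - A) = z^2 - (tr A)z + det A, with tr A = 1 + 6 = 7 and det A = 1·6 - 1·(-6) = 6 - (-6) = 12.
So p(z) = det(zI - A) = z^2 - 7z + 12.
Factor z^2 - 7z + 12: two numbers with sum 7 and product 12 are 4 and 3, so z^2 - 7z + 12 = (z - 4)(z - 3).
Hence p(z) = (z - 4) (z - 3), with roots 3, 4.

3, 4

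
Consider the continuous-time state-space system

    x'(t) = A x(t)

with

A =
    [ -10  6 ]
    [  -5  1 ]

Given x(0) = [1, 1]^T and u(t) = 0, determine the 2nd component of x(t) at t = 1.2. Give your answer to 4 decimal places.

det(sI - A) = s^2 - (tr A)s + det A, with tr A = (-10) + 1 = -9 and det A = (-10)·1 - 6·(-5) = -10 - (-30) = 20.
So p(s) = det(sI - A) = s^2 + 9s + 20.
Factor s^2 + 9s + 20: two numbers with sum -9 and product 20 are -4 and -5, so s^2 + 9s + 20 = (s + 4)(s + 5).
Hence p(s) = (s + 4) (s + 5), with roots -5, -4.
The eigenvalues -5, -4 are distinct and real, so A is diagonalisable and x(t) = e^{At} x(0) = V diag(e^{λ_i t}) V^{-1} x(0), where the columns of V are the eigenvectors.
λ = -5: A - (-5)I = [[-5, 6], [-5, 6]]. Row 1 gives (-5)·v1 + 6·v2 = 0, so take v_1 = [-6, -5]^T.
λ = -4: A - (-4)I = [[-6, 6], [-5, 5]]. Row 1 gives (-6)·v1 + 6·v2 = 0, so take v_2 = [1, 1]^T.
V = [v_1 v_2] = [[-6, 1], [-5, 1]] has det V = -1, so V^{-1} = adj(V)/det V = [[-1, 1], [-5, 6]].
Modal coordinates z(0) = V^{-1} x(0): (-1)·1 + 1·1 = 0; (-5)·1 + 6·1 = 1; so z(0) = [0, 1]^T.
x_2(t) = Σ_i (v_i)_2 · z_i(0) · e^{λ_i t} (row 2 of V times the modal terms).
x_2(1.2) = (-5)·0·e^{-5·1.2} + 1·1·e^{-4·1.2} = 0·0.002479 + 1·0.008230 = 0.0082.

0.0082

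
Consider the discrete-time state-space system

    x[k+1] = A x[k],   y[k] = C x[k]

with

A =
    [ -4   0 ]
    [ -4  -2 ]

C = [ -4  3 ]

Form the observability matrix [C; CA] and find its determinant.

CA = [[4, -6]]
Observability matrix O = [C; CA] = [[-4, 3], [4, -6]]
det(O) = (-4)·(-6) - 3·4 = 24 - 12 = 12
Since det(O) ≠ 0, rank(O) = 2 and the system is completely observable.

12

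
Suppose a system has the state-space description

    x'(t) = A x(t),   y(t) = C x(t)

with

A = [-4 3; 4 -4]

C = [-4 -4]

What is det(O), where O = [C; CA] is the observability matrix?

CA = [[0, 4]]
Observability matrix O = [C; CA] = [[-4, -4], [0, 4]]
det(O) = (-4)·4 - (-4)·0 = -16 - 0 = -16
Since det(O) ≠ 0, rank(O) = 2 and the system is completely observable.

-16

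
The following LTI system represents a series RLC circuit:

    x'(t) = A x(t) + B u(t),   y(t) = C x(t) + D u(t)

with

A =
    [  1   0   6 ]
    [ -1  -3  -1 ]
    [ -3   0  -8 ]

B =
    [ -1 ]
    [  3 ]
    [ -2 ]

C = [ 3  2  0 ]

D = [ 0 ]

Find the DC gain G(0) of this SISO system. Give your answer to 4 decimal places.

-3.0000

G(0) = C(-A)^{-1}B + D = -C A^{-1} B + D.
det A = -30, so A^{-1} = (1/-30)·adj(A) = [[-4/5, 0, -3/5], [1/6, -1/3, 1/6], [3/10, 0, 1/10]]
A^{-1} B = [2, -3/2, -1/2]^T
C A^{-1} B = 3
G(0) = D - C A^{-1} B = 0 - (3) = -3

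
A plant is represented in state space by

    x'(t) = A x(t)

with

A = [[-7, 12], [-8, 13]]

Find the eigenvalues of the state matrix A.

det(sI - A) = s^2 - (tr A)s + det A, with tr A = (-7) + 13 = 6 and det A = (-7)·13 - 12·(-8) = -91 - (-96) = 5.
So p(s) = det(sI - A) = s^2 - 6s + 5.
Factor s^2 - 6s + 5: two numbers with sum 6 and product 5 are 5 and 1, so s^2 - 6s + 5 = (s - 5)(s - 1).
Hence p(s) = (s - 5) (s - 1), with roots 1, 5.
At least one eigenvalue has non-negative real part, so the system is not asymptotically stable.

1, 5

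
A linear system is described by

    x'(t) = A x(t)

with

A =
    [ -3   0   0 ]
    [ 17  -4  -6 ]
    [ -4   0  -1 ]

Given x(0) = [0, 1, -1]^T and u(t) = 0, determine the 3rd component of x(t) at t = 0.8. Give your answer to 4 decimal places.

-0.4493

det(sI - A) = s^3 - (tr A)s^2 + (M11 + M22 + M33)s - det A, where Mii is the 2×2 principal minor of A obtained by deleting row i and column i.
tr A = (-3) + (-4) + (-1) = -8; M11 = (-4)·(-1) - (-6)·0 = 4 - 0 = 4; M22 = (-3)·(-1) - 0·(-4) = 3 - 0 = 3; M33 = (-3)·(-4) - 0·17 = 12 - 0 = 12; sum of minors = 19.
det A = (-3)·((-4)·(-1) - (-6)·0) - 0·(17·(-1) - (-6)·(-4)) + 0·(17·0 - (-4)·(-4)) = (-3)·4 - 0·(-41) + 0·(-16) = -12.
So p(s) = det(sI - A) = s^3 + 8s^2 + 19s + 12.
Rational-root test: any integer root divides 12. Testing small divisors, s = -1 works: p(-1) = -1 + 8 + (-19) + 12 = 0, so (s + 1) is a factor.
Dividing, p(s) = (s + 1)(s^2 + 7s + 12).
Factor s^2 + 7s + 12: two numbers with sum -7 and product 12 are -3 and -4, so s^2 + 7s + 12 = (s + 3)(s + 4).
Hence p(s) = (s + 1) (s + 3) (s + 4), with roots -4, -3, -1.
The eigenvalues -4, -3, -1 are distinct and real, so A is diagonalisable and x(t) = e^{At} x(0) = V diag(e^{λ_i t}) V^{-1} x(0), where the columns of V are the eigenvectors.
λ = -4: A - (-4)I = [[1, 0, 0], [17, 0, -6], [-4, 0, 3]]. v must be orthogonal to every row; (row 1) × (row 2) = [0, 6, 0], so take v_1 = [0, 1, 0]^T.
λ = -3: A - (-3)I = [[0, 0, 0], [17, -1, -6], [-4, 0, 2]]. v must be orthogonal to every row; (row 2) × (row 3) = [-2, -10, -4], so take v_2 = [1, 5, 2]^T.
λ = -1: A - (-1)I = [[-2, 0, 0], [17, -3, -6], [-4, 0, 0]]. v must be orthogonal to every row; (row 1) × (row 2) = [0, -12, 6], so take v_3 = [0, -2, 1]^T.
V = [v_1 v_2 v_3] = [[0, 1, 0], [1, 5, -2], [0, 2, 1]] has det V = -1, so V^{-1} = adj(V)/det V = [[-9, 1, 2], [1, 0, 0], [-2, 0, 1]].
Modal coordinates z(0) = V^{-1} x(0): (-9)·0 + 1·1 + 2·(-1) = -1; 1·0 + 0·1 + 0·(-1) = 0; (-2)·0 + 0·1 + 1·(-1) = -1; so z(0) = [-1, 0, -1]^T.
x_3(t) = Σ_i (v_i)_3 · z_i(0) · e^{λ_i t} (row 3 of V times the modal terms).
x_3(0.8) = 0·(-1)·e^{-4·0.8} + 2·0·e^{-3·0.8} + 1·(-1)·e^{-1·0.8} = 0·0.040762 + 0·0.090718 + (-1)·0.449329 = -0.4493.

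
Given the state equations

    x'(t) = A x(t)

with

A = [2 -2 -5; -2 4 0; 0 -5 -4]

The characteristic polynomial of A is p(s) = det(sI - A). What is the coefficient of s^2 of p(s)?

-2

Expand det(sI - A) for the 3×3 matrix.
p(s) = s^3 - 2s^2 - 20s + 66.
(Check: constant term = det(-A) = (-1)^3 det A = 66; coefficient of s^2 = -tr A = -2.)
The coefficient of s^2 is -2.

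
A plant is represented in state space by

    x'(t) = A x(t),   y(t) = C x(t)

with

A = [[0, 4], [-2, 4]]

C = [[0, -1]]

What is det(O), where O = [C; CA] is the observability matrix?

2

CA = [[2, -4]]
Observability matrix O = [C; CA] = [[0, -1], [2, -4]]
det(O) = 0·(-4) - (-1)·2 = 0 - (-2) = 2
Since det(O) ≠ 0, rank(O) = 2 and the system is completely observable.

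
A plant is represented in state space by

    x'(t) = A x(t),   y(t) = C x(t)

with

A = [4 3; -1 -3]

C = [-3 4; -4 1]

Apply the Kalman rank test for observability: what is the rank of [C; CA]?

2

CA = [[-16, -21], [-17, -15]]
Observability matrix O = [C; CA] = [[-3, 4], [-4, 1], [-16, -21], [-17, -15]]
Take the 2×2 submatrix of O formed by rows 1, 2: [[-3, 4], [-4, 1]]. Its determinant is (-3)·1 - 4·(-4) = -3 - (-16) = 13 ≠ 0.
So rank(O) ≥ 2; since O has 2 columns, rank(O) = 2.
rank(O) = 2 = n, so the pair (A, C) is completely observable.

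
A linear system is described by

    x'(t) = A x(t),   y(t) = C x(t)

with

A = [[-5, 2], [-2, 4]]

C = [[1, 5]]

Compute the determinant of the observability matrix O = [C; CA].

CA = [[-15, 22]]
Observability matrix O = [C; CA] = [[1, 5], [-15, 22]]
det(O) = 1·22 - 5·(-15) = 22 - (-75) = 97
Since det(O) ≠ 0, rank(O) = 2 and the system is completely observable.

97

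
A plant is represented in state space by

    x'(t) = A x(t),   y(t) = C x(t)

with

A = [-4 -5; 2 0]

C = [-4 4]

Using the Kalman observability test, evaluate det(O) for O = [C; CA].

-176

CA = [[24, 20]]
Observability matrix O = [C; CA] = [[-4, 4], [24, 20]]
det(O) = (-4)·20 - 4·24 = -80 - 96 = -176
Since det(O) ≠ 0, rank(O) = 2 and the system is completely observable.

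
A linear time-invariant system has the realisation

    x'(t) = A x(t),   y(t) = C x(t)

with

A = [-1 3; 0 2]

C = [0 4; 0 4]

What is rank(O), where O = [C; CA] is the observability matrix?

CA = [[0, 8], [0, 8]]
Observability matrix O = [C; CA] = [[0, 4], [0, 4], [0, 8], [0, 8]]
Every row of O is a scalar multiple of row 1 = [0, 4] (multipliers 1, 1, 2, 2), so the rows span a one-dimensional space.
O ≠ 0, hence rank(O) = 1.
rank(O) = 1 < n = 2, so the pair (A, C) is not completely observable.

1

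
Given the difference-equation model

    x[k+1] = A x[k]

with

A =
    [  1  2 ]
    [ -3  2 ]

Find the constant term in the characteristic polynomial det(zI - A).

For a 2×2 matrix, det(zI - A) = z^2 - (tr A)z + det A.
tr A = 3, det A = 8.
So p(z) = z^2 - 3z + 8.
The constant term is 8.

8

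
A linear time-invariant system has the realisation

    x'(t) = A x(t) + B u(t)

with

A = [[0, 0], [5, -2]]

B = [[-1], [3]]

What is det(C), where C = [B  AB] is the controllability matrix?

11

AB = [[0], [-11]]
Controllability matrix C = [B  AB] = [[-1, 0], [3, -11]]
det(C) = (-1)·(-11) - 0·3 = 11 - 0 = 11
Since det(C) ≠ 0, rank(C) = 2 and the system is completely controllable.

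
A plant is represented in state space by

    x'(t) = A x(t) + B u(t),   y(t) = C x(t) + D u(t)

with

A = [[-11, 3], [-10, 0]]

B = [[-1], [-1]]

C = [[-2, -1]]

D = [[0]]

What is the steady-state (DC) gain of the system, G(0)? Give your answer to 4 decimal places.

0.2333

G(0) = C(-A)^{-1}B + D = -C A^{-1} B + D.
det A = 30, so A^{-1} = (1/30)·adj(A) = [[0, -1/10], [1/3, -11/30]]
A^{-1} B = [1/10, 1/30]^T
C A^{-1} B = -7/30
G(0) = D - C A^{-1} B = 0 - (-7/30) = 7/30 ≈ 0.2333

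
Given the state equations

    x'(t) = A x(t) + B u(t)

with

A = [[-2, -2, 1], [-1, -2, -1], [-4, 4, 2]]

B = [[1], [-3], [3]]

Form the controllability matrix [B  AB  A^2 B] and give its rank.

AB = [[7], [2], [-10]]
A^2B = [[-28], [-1], [-40]]
Controllability matrix C = [B  AB  A^2B] = [[1, 7, -28], [-3, 2, -1], [3, -10, -40]]
det(C) = 1·(2·(-40) - (-1)·(-10)) - 7·((-3)·(-40) - (-1)·3) + (-28)·((-3)·(-10) - 2·3) = 1·(-90) - 7·123 + (-28)·24 = -1623 ≠ 0, so rank(C) = 3.
rank(C) = 3 = n, so the pair (A, B) is completely controllable.

3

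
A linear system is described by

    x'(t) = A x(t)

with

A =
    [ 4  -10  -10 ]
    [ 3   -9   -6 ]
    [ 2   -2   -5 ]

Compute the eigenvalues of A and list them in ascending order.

-6, -3, -1

det(sI - A) = s^3 - (tr A)s^2 + (M11 + M22 + M33)s - det A, where Mii is the 2×2 principal minor of A obtained by deleting row i and column i.
tr A = 4 + (-9) + (-5) = -10; M11 = (-9)·(-5) - (-6)·(-2) = 45 - 12 = 33; M22 = 4·(-5) - (-10)·2 = -20 - (-20) = 0; M33 = 4·(-9) - (-10)·3 = -36 - (-30) = -6; sum of minors = 27.
det A = 4·((-9)·(-5) - (-6)·(-2)) - (-10)·(3·(-5) - (-6)·2) + (-10)·(3·(-2) - (-9)·2) = 4·33 - (-10)·(-3) + (-10)·12 = -18.
So p(s) = det(sI - A) = s^3 + 10s^2 + 27s + 18.
Rational-root test: any integer root divides 18. Testing small divisors, s = -1 works: p(-1) = -1 + 10 + (-27) + 18 = 0, so (s + 1) is a factor.
Dividing, p(s) = (s + 1)(s^2 + 9s + 18).
Factor s^2 + 9s + 18: two numbers with sum -9 and product 18 are -3 and -6, so s^2 + 9s + 18 = (s + 3)(s + 6).
Hence p(s) = (s + 1) (s + 3) (s + 6), with roots -6, -3, -1.
All eigenvalues have negative real part, so the system is asymptotically stable.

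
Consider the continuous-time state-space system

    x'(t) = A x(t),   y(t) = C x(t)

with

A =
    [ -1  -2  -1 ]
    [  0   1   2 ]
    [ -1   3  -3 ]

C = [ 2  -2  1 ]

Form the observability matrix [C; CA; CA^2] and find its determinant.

-396

CA = [[-3, -3, -9]]
CA^2 = [[12, -24, 24]]
Observability matrix O = [C; CA; CA^2] = [[2, -2, 1], [-3, -3, -9], [12, -24, 24]]
Expanding along the first row, det(O) = 2·((-3)·24 - (-9)·(-24)) - (-2)·((-3)·24 - (-9)·12) + 1·((-3)·(-24) - (-3)·12) = 2·(-288) - (-2)·36 + 1·108 = -396
Since det(O) ≠ 0, rank(O) = 3 and the system is completely observable.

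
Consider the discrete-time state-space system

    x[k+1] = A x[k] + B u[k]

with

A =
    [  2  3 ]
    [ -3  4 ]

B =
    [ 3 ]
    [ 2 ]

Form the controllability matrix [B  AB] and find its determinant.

AB = [[12], [-1]]
Controllability matrix C = [B  AB] = [[3, 12], [2, -1]]
det(C) = 3·(-1) - 12·2 = -3 - 24 = -27
Since det(C) ≠ 0, rank(C) = 2 and the system is completely controllable.

-27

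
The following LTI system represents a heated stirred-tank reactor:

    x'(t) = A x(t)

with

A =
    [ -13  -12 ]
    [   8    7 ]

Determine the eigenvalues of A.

det(sI - A) = s^2 - (tr A)s + det A, with tr A = (-13) + 7 = -6 and det A = (-13)·7 - (-12)·8 = -91 - (-96) = 5.
So p(s) = det(sI - A) = s^2 + 6s + 5.
Factor s^2 + 6s + 5: two numbers with sum -6 and product 5 are -1 and -5, so s^2 + 6s + 5 = (s + 1)(s + 5).
Hence p(s) = (s + 1) (s + 5), with roots -5, -1.
All eigenvalues have negative real part, so the system is asymptotically stable.

-5, -1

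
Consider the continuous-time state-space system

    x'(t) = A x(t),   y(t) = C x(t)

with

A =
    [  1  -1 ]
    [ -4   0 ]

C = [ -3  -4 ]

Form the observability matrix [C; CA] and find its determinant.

CA = [[13, 3]]
Observability matrix O = [C; CA] = [[-3, -4], [13, 3]]
det(O) = (-3)·3 - (-4)·13 = -9 - (-52) = 43
Since det(O) ≠ 0, rank(O) = 2 and the system is completely observable.

43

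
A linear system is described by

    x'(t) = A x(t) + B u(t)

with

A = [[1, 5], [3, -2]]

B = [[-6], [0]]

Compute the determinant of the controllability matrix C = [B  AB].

108

AB = [[-6], [-18]]
Controllability matrix C = [B  AB] = [[-6, -6], [0, -18]]
det(C) = (-6)·(-18) - (-6)·0 = 108 - 0 = 108
Since det(C) ≠ 0, rank(C) = 2 and the system is completely controllable.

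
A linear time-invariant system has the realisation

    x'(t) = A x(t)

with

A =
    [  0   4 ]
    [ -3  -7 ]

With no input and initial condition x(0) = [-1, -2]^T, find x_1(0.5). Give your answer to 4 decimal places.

-1.1889

det(sI - A) = s^2 - (tr A)s + det A, with tr A = 0 + (-7) = -7 and det A = 0·(-7) - 4·(-3) = 0 - (-12) = 12.
So p(s) = det(sI - A) = s^2 + 7s + 12.
Factor s^2 + 7s + 12: two numbers with sum -7 and product 12 are -3 and -4, so s^2 + 7s + 12 = (s + 3)(s + 4).
Hence p(s) = (s + 3) (s + 4), with roots -4, -3.
The eigenvalues -4, -3 are distinct and real, so A is diagonalisable and x(t) = e^{At} x(0) = V diag(e^{λ_i t}) V^{-1} x(0), where the columns of V are the eigenvectors.
λ = -4: A - (-4)I = [[4, 4], [-3, -3]]. Row 1 gives 4·v1 + 4·v2 = 0, so take v_1 = [-1, 1]^T.
λ = -3: A - (-3)I = [[3, 4], [-3, -4]]. Row 1 gives 3·v1 + 4·v2 = 0, so take v_2 = [-4, 3]^T.
V = [v_1 v_2] = [[-1, -4], [1, 3]] has det V = 1, so V^{-1} = adj(V)/det V = [[3, 4], [-1, -1]].
Modal coordinates z(0) = V^{-1} x(0): 3·(-1) + 4·(-2) = -11; (-1)·(-1) + (-1)·(-2) = 3; so z(0) = [-11, 3]^T.
x_1(t) = Σ_i (v_i)_1 · z_i(0) · e^{λ_i t} (row 1 of V times the modal terms).
x_1(0.5) = (-1)·(-11)·e^{-4·0.5} + (-4)·3·e^{-3·0.5} = 11·0.135335 + (-12)·0.223130 = -1.1889.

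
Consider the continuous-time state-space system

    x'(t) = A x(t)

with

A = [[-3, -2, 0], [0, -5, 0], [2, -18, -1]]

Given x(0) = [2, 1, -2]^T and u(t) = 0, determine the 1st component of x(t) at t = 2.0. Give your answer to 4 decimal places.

det(sI - A) = s^3 - (tr A)s^2 + (M11 + M22 + M33)s - det A, where Mii is the 2×2 principal minor of A obtained by deleting row i and column i.
tr A = (-3) + (-5) + (-1) = -9; M11 = (-5)·(-1) - 0·(-18) = 5 - 0 = 5; M22 = (-3)·(-1) - 0·2 = 3 - 0 = 3; M33 = (-3)·(-5) - (-2)·0 = 15 - 0 = 15; sum of minors = 23.
det A = (-3)·((-5)·(-1) - 0·(-18)) - (-2)·(0·(-1) - 0·2) + 0·(0·(-18) - (-5)·2) = (-3)·5 - (-2)·0 + 0·10 = -15.
So p(s) = det(sI - A) = s^3 + 9s^2 + 23s + 15.
Rational-root test: any integer root divides 15. Testing small divisors, s = -1 works: p(-1) = -1 + 9 + (-23) + 15 = 0, so (s + 1) is a factor.
Dividing, p(s) = (s + 1)(s^2 + 8s + 15).
Factor s^2 + 8s + 15: two numbers with sum -8 and product 15 are -3 and -5, so s^2 + 8s + 15 = (s + 3)(s + 5).
Hence p(s) = (s + 1) (s + 3) (s + 5), with roots -5, -3, -1.
The eigenvalues -5, -3, -1 are distinct and real, so A is diagonalisable and x(t) = e^{At} x(0) = V diag(e^{λ_i t}) V^{-1} x(0), where the columns of V are the eigenvectors.
λ = -5: A - (-5)I = [[2, -2, 0], [0, 0, 0], [2, -18, 4]]. v must be orthogonal to every row; (row 1) × (row 3) = [-8, -8, -32], so take v_1 = [1, 1, 4]^T.
λ = -3: A - (-3)I = [[0, -2, 0], [0, -2, 0], [2, -18, 2]]. v must be orthogonal to every row; (row 1) × (row 3) = [-4, 0, 4], so take v_2 = [1, 0, -1]^T.
λ = -1: A - (-1)I = [[-2, -2, 0], [0, -4, 0], [2, -18, 0]]. v must be orthogonal to every row; (row 1) × (row 2) = [0, 0, 8], so take v_3 = [0, 0, 1]^T.
V = [v_1 v_2 v_3] = [[1, 1, 0], [1, 0, 0], [4, -1, 1]] has det V = -1, so V^{-1} = adj(V)/det V = [[0, 1, 0], [1, -1, 0], [1, -5, 1]].
Modal coordinates z(0) = V^{-1} x(0): 0·2 + 1·1 + 0·(-2) = 1; 1·2 + (-1)·1 + 0·(-2) = 1; 1·2 + (-5)·1 + 1·(-2) = -5; so z(0) = [1, 1, -5]^T.
x_1(t) = Σ_i (v_i)_1 · z_i(0) · e^{λ_i t} (row 1 of V times the modal terms).
x_1(2.0) = 1·1·e^{-5·2.0} + 1·1·e^{-3·2.0} + 0·(-5)·e^{-1·2.0} = 1·0.000045 + 1·0.002479 + 0·0.135335 = 0.0025.

0.0025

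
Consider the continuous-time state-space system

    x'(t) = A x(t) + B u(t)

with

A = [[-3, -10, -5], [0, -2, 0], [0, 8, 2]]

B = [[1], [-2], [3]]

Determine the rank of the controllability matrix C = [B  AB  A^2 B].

AB = [[2], [4], [-10]]
A^2B = [[4], [-8], [12]]
Controllability matrix C = [B  AB  A^2B] = [[1, 2, 4], [-2, 4, -8], [3, -10, 12]]
The rows r1, r2, r3 of C are linearly dependent: r1 + 2·r2 + r3 = 0 (check each entry), so rank(C) ≤ 2.
The 2×2 minor from rows 1, 2, columns 1, 2 is 1·4 - 2·(-2) = 4 - (-4) = 8 ≠ 0, so rank(C) = 2.
rank(C) = 2 < n = 3, so the pair (A, B) is not completely controllable.

2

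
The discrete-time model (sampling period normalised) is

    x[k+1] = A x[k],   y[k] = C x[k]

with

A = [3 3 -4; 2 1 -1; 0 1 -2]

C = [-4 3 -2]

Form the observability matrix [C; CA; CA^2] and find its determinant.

-2058

CA = [[-6, -11, 17]]
CA^2 = [[-40, -12, 1]]
Observability matrix O = [C; CA; CA^2] = [[-4, 3, -2], [-6, -11, 17], [-40, -12, 1]]
Expanding along the first row, det(O) = (-4)·((-11)·1 - 17·(-12)) - 3·((-6)·1 - 17·(-40)) + (-2)·((-6)·(-12) - (-11)·(-40)) = (-4)·193 - 3·674 + (-2)·(-368) = -2058
Since det(O) ≠ 0, rank(O) = 3 and the system is completely observable.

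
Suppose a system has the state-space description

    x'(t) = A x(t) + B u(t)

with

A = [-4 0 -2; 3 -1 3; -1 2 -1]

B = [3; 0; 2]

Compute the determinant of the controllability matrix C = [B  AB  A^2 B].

1401

AB = [[-16], [15], [-5]]
A^2B = [[74], [-78], [51]]
Controllability matrix C = [B  AB  A^2B] = [[3, -16, 74], [0, 15, -78], [2, -5, 51]]
Expanding along the first row, det(C) = 3·(15·51 - (-78)·(-5)) - (-16)·(0·51 - (-78)·2) + 74·(0·(-5) - 15·2) = 3·375 - (-16)·156 + 74·(-30) = 1401
Since det(C) ≠ 0, rank(C) = 3 and the system is completely controllable.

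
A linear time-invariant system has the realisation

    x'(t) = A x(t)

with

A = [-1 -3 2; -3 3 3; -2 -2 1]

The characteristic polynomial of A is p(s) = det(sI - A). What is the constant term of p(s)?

-24

Expand det(sI - A) for the 3×3 matrix.
p(s) = s^3 - 3s^2 - 24.
(Check: constant term = det(-A) = (-1)^3 det A = -24; coefficient of s^2 = -tr A = -3.)
The constant term is -24.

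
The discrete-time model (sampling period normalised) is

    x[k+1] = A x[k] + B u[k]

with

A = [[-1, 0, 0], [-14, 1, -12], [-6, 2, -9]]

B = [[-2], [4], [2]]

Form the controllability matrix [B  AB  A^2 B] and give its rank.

AB = [[2], [8], [2]]
A^2B = [[-2], [-44], [-14]]
Controllability matrix C = [B  AB  A^2B] = [[-2, 2, -2], [4, 8, -44], [2, 2, -14]]
The rows r1, r2, r3 of C are linearly dependent: r1 - r2 + 3·r3 = 0 (check each entry), so rank(C) ≤ 2.
The 2×2 minor from rows 1, 2, columns 1, 2 is (-2)·8 - 2·4 = -16 - 8 = -24 ≠ 0, so rank(C) = 2.
rank(C) = 2 < n = 3, so the pair (A, B) is not completely controllable.

2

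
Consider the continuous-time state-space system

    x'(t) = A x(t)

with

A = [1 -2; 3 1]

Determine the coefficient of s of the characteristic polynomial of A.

-2

For a 2×2 matrix, det(sI - A) = s^2 - (tr A)s + det A.
tr A = 2, det A = 7.
So p(s) = s^2 - 2s + 7.
The coefficient of s is -2.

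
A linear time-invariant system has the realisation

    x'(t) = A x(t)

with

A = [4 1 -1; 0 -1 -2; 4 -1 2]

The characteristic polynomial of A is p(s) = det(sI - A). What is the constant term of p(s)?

28

Expand det(sI - A) for the 3×3 matrix.
p(s) = s^3 - 5s^2 + 4s + 28.
(Check: constant term = det(-A) = (-1)^3 det A = 28; coefficient of s^2 = -tr A = -5.)
The constant term is 28.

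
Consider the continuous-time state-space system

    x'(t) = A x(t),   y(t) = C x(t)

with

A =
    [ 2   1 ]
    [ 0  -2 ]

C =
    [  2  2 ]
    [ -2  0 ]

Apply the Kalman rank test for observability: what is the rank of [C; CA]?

CA = [[4, -2], [-4, -2]]
Observability matrix O = [C; CA] = [[2, 2], [-2, 0], [4, -2], [-4, -2]]
Take the 2×2 submatrix of O formed by rows 1, 2: [[2, 2], [-2, 0]]. Its determinant is 2·0 - 2·(-2) = 0 - (-4) = 4 ≠ 0.
So rank(O) ≥ 2; since O has 2 columns, rank(O) = 2.
rank(O) = 2 = n, so the pair (A, C) is completely observable.

2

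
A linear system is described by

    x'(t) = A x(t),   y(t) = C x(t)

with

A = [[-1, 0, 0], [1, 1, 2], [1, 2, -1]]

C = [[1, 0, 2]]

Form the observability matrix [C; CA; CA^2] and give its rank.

3

CA = [[1, 4, -2]]
CA^2 = [[1, 0, 10]]
Observability matrix O = [C; CA; CA^2] = [[1, 0, 2], [1, 4, -2], [1, 0, 10]]
det(O) = 1·(4·10 - (-2)·0) - 0·(1·10 - (-2)·1) + 2·(1·0 - 4·1) = 1·40 - 0·12 + 2·(-4) = 32 ≠ 0, so rank(O) = 3.
rank(O) = 3 = n, so the pair (A, C) is completely observable.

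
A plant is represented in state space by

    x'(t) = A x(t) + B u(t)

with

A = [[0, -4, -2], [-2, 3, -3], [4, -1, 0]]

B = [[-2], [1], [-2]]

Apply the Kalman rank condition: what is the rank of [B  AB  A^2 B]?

AB = [[0], [13], [-9]]
A^2B = [[-34], [66], [-13]]
Controllability matrix C = [B  AB  A^2B] = [[-2, 0, -34], [1, 13, 66], [-2, -9, -13]]
det(C) = (-2)·(13·(-13) - 66·(-9)) - 0·(1·(-13) - 66·(-2)) + (-34)·(1·(-9) - 13·(-2)) = (-2)·425 - 0·119 + (-34)·17 = -1428 ≠ 0, so rank(C) = 3.
rank(C) = 3 = n, so the pair (A, B) is completely controllable.

3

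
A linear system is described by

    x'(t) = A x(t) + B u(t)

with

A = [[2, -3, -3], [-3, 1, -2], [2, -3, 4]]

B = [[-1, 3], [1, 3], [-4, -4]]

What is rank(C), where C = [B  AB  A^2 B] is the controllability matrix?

AB = [[7, 9], [12, 2], [-21, -19]]
A^2B = [[41, 69], [33, 13], [-106, -64]]
Controllability matrix C = [B  AB  A^2B] = [[-1, 3, 7, 9, 41, 69], [1, 3, 12, 2, 33, 13], [-4, -4, -21, -19, -106, -64]]
Take the 3×3 submatrix of C formed by columns 1, 2, 3: [[-1, 3, 7], [1, 3, 12], [-4, -4, -21]]. Its determinant is (-1)·(3·(-21) - 12·(-4)) - 3·(1·(-21) - 12·(-4)) + 7·(1·(-4) - 3·(-4)) = (-1)·(-15) - 3·27 + 7·8 = -10 ≠ 0.
So rank(C) ≥ 3; since C has 3 rows, rank(C) = 3.
rank(C) = 3 = n, so the pair (A, B) is completely controllable.

3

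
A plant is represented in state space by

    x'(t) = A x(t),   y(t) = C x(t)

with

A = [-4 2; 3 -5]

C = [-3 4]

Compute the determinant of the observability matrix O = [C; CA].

-18

CA = [[24, -26]]
Observability matrix O = [C; CA] = [[-3, 4], [24, -26]]
det(O) = (-3)·(-26) - 4·24 = 78 - 96 = -18
Since det(O) ≠ 0, rank(O) = 2 and the system is completely observable.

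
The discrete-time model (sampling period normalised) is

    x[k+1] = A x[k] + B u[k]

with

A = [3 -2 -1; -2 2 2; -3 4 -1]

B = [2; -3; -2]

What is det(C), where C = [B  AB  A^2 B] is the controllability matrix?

220

AB = [[14], [-14], [-16]]
A^2B = [[86], [-88], [-82]]
Controllability matrix C = [B  AB  A^2B] = [[2, 14, 86], [-3, -14, -88], [-2, -16, -82]]
Expanding along the first row, det(C) = 2·((-14)·(-82) - (-88)·(-16)) - 14·((-3)·(-82) - (-88)·(-2)) + 86·((-3)·(-16) - (-14)·(-2)) = 2·(-260) - 14·70 + 86·20 = 220
Since det(C) ≠ 0, rank(C) = 3 and the system is completely controllable.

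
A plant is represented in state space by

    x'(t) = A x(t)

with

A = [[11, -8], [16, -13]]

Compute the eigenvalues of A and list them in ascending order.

-5, 3

det(sI - A) = s^2 - (tr A)s + det A, with tr A = 11 + (-13) = -2 and det A = 11·(-13) - (-8)·16 = -143 - (-128) = -15.
So p(s) = det(sI - A) = s^2 + 2s - 15.
Factor s^2 + 2s - 15: two numbers with sum -2 and product -15 are 3 and -5, so s^2 + 2s - 15 = (s - 3)(s + 5).
Hence p(s) = (s - 3) (s + 5), with roots -5, 3.
At least one eigenvalue has non-negative real part, so the system is not asymptotically stable.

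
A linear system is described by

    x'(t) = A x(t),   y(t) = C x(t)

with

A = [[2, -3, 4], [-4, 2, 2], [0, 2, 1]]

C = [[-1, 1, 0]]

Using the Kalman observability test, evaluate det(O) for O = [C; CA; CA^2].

CA = [[-6, 5, -2]]
CA^2 = [[-32, 24, -16]]
Observability matrix O = [C; CA; CA^2] = [[-1, 1, 0], [-6, 5, -2], [-32, 24, -16]]
Expanding along the first row, det(O) = (-1)·(5·(-16) - (-2)·24) - 1·((-6)·(-16) - (-2)·(-32)) + 0·((-6)·24 - 5·(-32)) = (-1)·(-32) - 1·32 + 0·16 = 0
Since det(O) = 0, rank(O) < 3 and the system is not completely observable.

0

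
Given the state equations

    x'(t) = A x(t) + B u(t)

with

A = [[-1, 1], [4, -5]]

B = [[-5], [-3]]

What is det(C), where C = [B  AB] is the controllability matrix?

31

AB = [[2], [-5]]
Controllability matrix C = [B  AB] = [[-5, 2], [-3, -5]]
det(C) = (-5)·(-5) - 2·(-3) = 25 - (-6) = 31
Since det(C) ≠ 0, rank(C) = 2 and the system is completely controllable.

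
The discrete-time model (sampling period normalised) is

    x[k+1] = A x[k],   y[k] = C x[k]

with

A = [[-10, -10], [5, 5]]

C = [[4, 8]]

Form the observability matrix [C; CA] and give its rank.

CA = [[0, 0]]
Observability matrix O = [C; CA] = [[4, 8], [0, 0]]
Every row of O is a scalar multiple of row 1 = [4, 8] (multipliers 1, 0), so the rows span a one-dimensional space.
O ≠ 0, hence rank(O) = 1.
rank(O) = 1 < n = 2, so the pair (A, C) is not completely observable.

1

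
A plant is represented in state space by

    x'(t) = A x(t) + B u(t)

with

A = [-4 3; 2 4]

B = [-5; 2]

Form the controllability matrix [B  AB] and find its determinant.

AB = [[26], [-2]]
Controllability matrix C = [B  AB] = [[-5, 26], [2, -2]]
det(C) = (-5)·(-2) - 26·2 = 10 - 52 = -42
Since det(C) ≠ 0, rank(C) = 2 and the system is completely controllable.

-42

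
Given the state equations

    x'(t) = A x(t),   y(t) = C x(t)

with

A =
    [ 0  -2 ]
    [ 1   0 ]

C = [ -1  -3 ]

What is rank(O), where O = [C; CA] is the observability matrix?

CA = [[-3, 2]]
Observability matrix O = [C; CA] = [[-1, -3], [-3, 2]]
det(O) = (-1)·2 - (-3)·(-3) = -2 - 9 = -11 ≠ 0, so rank(O) = 2.
rank(O) = 2 = n, so the pair (A, C) is completely observable.

2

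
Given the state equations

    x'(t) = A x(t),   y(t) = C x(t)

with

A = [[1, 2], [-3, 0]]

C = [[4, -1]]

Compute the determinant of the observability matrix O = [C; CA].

CA = [[7, 8]]
Observability matrix O = [C; CA] = [[4, -1], [7, 8]]
det(O) = 4·8 - (-1)·7 = 32 - (-7) = 39
Since det(O) ≠ 0, rank(O) = 2 and the system is completely observable.

39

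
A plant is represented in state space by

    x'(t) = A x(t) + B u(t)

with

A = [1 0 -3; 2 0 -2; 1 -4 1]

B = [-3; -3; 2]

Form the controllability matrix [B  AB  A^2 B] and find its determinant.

AB = [[-9], [-10], [11]]
A^2B = [[-42], [-40], [42]]
Controllability matrix C = [B  AB  A^2B] = [[-3, -9, -42], [-3, -10, -40], [2, 11, 42]]
Expanding along the first row, det(C) = (-3)·((-10)·42 - (-40)·11) - (-9)·((-3)·42 - (-40)·2) + (-42)·((-3)·11 - (-10)·2) = (-3)·20 - (-9)·(-46) + (-42)·(-13) = 72
Since det(C) ≠ 0, rank(C) = 3 and the system is completely controllable.

72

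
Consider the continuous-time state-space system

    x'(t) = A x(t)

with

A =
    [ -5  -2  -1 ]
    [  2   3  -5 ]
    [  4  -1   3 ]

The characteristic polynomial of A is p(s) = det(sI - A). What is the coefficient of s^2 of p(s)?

Expand det(sI - A) for the 3×3 matrix.
p(s) = s^3 - s^2 - 18s - 46.
(Check: constant term = det(-A) = (-1)^3 det A = -46; coefficient of s^2 = -tr A = -1.)
The coefficient of s^2 is -1.

-1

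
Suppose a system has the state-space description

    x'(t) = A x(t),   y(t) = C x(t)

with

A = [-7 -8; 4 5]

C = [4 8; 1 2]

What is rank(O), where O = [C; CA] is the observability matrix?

1

CA = [[4, 8], [1, 2]]
Observability matrix O = [C; CA] = [[4, 8], [1, 2], [4, 8], [1, 2]]
Every row of O is a scalar multiple of row 1 = [4, 8] (multipliers 1, 1/4, 1, 1/4), so the rows span a one-dimensional space.
O ≠ 0, hence rank(O) = 1.
rank(O) = 1 < n = 2, so the pair (A, C) is not completely observable.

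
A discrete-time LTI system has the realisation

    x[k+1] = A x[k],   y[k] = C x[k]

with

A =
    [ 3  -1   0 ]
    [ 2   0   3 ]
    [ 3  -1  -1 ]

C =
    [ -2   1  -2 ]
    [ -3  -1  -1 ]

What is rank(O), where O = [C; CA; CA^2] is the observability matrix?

CA = [[-10, 4, 5], [-14, 4, -2]]
CA^2 = [[-7, 5, 7], [-40, 16, 14]]
Observability matrix O = [C; CA; CA^2] = [[-2, 1, -2], [-3, -1, -1], [-10, 4, 5], [-14, 4, -2], [-7, 5, 7], [-40, 16, 14]]
Take the 3×3 submatrix of O formed by rows 1, 2, 3: [[-2, 1, -2], [-3, -1, -1], [-10, 4, 5]]. Its determinant is (-2)·((-1)·5 - (-1)·4) - 1·((-3)·5 - (-1)·(-10)) + (-2)·((-3)·4 - (-1)·(-10)) = (-2)·(-1) - 1·(-25) + (-2)·(-22) = 71 ≠ 0.
So rank(O) ≥ 3; since O has 3 columns, rank(O) = 3.
rank(O) = 3 = n, so the pair (A, C) is completely observable.

3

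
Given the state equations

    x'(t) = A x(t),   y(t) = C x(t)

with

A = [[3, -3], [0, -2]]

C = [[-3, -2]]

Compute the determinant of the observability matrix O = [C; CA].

-57

CA = [[-9, 13]]
Observability matrix O = [C; CA] = [[-3, -2], [-9, 13]]
det(O) = (-3)·13 - (-2)·(-9) = -39 - 18 = -57
Since det(O) ≠ 0, rank(O) = 2 and the system is completely observable.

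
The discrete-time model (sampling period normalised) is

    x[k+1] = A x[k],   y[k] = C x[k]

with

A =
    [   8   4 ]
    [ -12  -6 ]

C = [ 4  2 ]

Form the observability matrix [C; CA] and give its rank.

CA = [[8, 4]]
Observability matrix O = [C; CA] = [[4, 2], [8, 4]]
Every row of O is a scalar multiple of row 1 = [4, 2] (multipliers 1, 2), so the rows span a one-dimensional space.
O ≠ 0, hence rank(O) = 1.
rank(O) = 1 < n = 2, so the pair (A, C) is not completely observable.

1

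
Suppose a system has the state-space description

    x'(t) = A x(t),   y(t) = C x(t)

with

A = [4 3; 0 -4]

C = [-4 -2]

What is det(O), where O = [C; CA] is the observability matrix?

-16

CA = [[-16, -4]]
Observability matrix O = [C; CA] = [[-4, -2], [-16, -4]]
det(O) = (-4)·(-4) - (-2)·(-16) = 16 - 32 = -16
Since det(O) ≠ 0, rank(O) = 2 and the system is completely observable.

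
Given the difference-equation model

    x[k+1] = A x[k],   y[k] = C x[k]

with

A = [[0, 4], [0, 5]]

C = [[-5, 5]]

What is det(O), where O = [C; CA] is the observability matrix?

-25

CA = [[0, 5]]
Observability matrix O = [C; CA] = [[-5, 5], [0, 5]]
det(O) = (-5)·5 - 5·0 = -25 - 0 = -25
Since det(O) ≠ 0, rank(O) = 2 and the system is completely observable.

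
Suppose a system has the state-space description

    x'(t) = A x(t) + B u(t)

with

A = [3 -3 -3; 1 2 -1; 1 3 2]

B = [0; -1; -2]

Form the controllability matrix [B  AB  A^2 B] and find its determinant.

AB = [[9], [0], [-7]]
A^2B = [[48], [16], [-5]]
Controllability matrix C = [B  AB  A^2B] = [[0, 9, 48], [-1, 0, 16], [-2, -7, -5]]
Expanding along the first row, det(C) = 0·(0·(-5) - 16·(-7)) - 9·((-1)·(-5) - 16·(-2)) + 48·((-1)·(-7) - 0·(-2)) = 0·112 - 9·37 + 48·7 = 3
Since det(C) ≠ 0, rank(C) = 3 and the system is completely controllable.

3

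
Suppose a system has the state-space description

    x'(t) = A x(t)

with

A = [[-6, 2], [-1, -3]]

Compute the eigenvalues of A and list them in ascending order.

-5, -4

det(sI - A) = s^2 - (tr A)s + det A, with tr A = (-6) + (-3) = -9 and det A = (-6)·(-3) - 2·(-1) = 18 - (-2) = 20.
So p(s) = det(sI - A) = s^2 + 9s + 20.
Factor s^2 + 9s + 20: two numbers with sum -9 and product 20 are -4 and -5, so s^2 + 9s + 20 = (s + 4)(s + 5).
Hence p(s) = (s + 4) (s + 5), with roots -5, -4.
All eigenvalues have negative real part, so the system is asymptotically stable.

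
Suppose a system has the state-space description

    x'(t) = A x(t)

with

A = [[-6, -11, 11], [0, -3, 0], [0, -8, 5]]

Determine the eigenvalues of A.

det(sI - A) = s^3 - (tr A)s^2 + (M11 + M22 + M33)s - det A, where Mii is the 2×2 principal minor of A obtained by deleting row i and column i.
tr A = (-6) + (-3) + 5 = -4; M11 = (-3)·5 - 0·(-8) = -15 - 0 = -15; M22 = (-6)·5 - 11·0 = -30 - 0 = -30; M33 = (-6)·(-3) - (-11)·0 = 18 - 0 = 18; sum of minors = -27.
det A = (-6)·((-3)·5 - 0·(-8)) - (-11)·(0·5 - 0·0) + 11·(0·(-8) - (-3)·0) = (-6)·(-15) - (-11)·0 + 11·0 = 90.
So p(s) = det(sI - A) = s^3 + 4s^2 - 27s - 90.
Rational-root test: any integer root divides -90. Testing small divisors, s = -3 works: p(-3) = -27 + 36 + 81 + (-90) = 0, so (s + 3) is a factor.
Dividing, p(s) = (s + 3)(s^2 + s - 30).
Factor s^2 + s - 30: two numbers with sum -1 and product -30 are 5 and -6, so s^2 + s - 30 = (s - 5)(s + 6).
Hence p(s) = (s - 5) (s + 3) (s + 6), with roots -6, -3, 5.
At least one eigenvalue has non-negative real part, so the system is not asymptotically stable.

-6, -3, 5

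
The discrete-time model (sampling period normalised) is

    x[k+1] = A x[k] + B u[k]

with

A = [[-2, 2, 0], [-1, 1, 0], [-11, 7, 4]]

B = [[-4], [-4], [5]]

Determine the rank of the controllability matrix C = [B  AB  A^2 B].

2

AB = [[0], [0], [36]]
A^2B = [[0], [0], [144]]
Controllability matrix C = [B  AB  A^2B] = [[-4, 0, 0], [-4, 0, 0], [5, 36, 144]]
The rows r1, r2, r3 of C are linearly dependent: -r1 + r2 = 0 (check each entry), so rank(C) ≤ 2.
The 2×2 minor from rows 1, 3, columns 1, 2 is (-4)·36 - 0·5 = -144 - 0 = -144 ≠ 0, so rank(C) = 2.
rank(C) = 2 < n = 3, so the pair (A, B) is not completely controllable.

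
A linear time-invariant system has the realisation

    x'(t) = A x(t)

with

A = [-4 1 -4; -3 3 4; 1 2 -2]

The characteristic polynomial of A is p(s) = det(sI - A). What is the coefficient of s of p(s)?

Expand det(sI - A) for the 3×3 matrix.
p(s) = s^3 + 3s^2 - 11s - 90.
(Check: constant term = det(-A) = (-1)^3 det A = -90; coefficient of s^2 = -tr A = 3.)
The coefficient of s is -11.

-11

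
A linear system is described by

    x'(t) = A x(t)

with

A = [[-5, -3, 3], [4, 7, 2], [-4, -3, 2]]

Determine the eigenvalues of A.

det(sI - A) = s^3 - (tr A)s^2 + (M11 + M22 + M33)s - det A, where Mii is the 2×2 principal minor of A obtained by deleting row i and column i.
tr A = (-5) + 7 + 2 = 4; M11 = 7·2 - 2·(-3) = 14 - (-6) = 20; M22 = (-5)·2 - 3·(-4) = -10 - (-12) = 2; M33 = (-5)·7 - (-3)·4 = -35 - (-12) = -23; sum of minors = -1.
det A = (-5)·(7·2 - 2·(-3)) - (-3)·(4·2 - 2·(-4)) + 3·(4·(-3) - 7·(-4)) = (-5)·20 - (-3)·16 + 3·16 = -4.
So p(s) = det(sI - A) = s^3 - 4s^2 - s + 4.
Rational-root test: any integer root divides 4. Testing small divisors, s = -1 works: p(-1) = -1 + (-4) + 1 + 4 = 0, so (s + 1) is a factor.
Dividing, p(s) = (s + 1)(s^2 - 5s + 4).
Factor s^2 - 5s + 4: two numbers with sum 5 and product 4 are 4 and 1, so s^2 - 5s + 4 = (s - 4)(s - 1).
Hence p(s) = (s - 4) (s - 1) (s + 1), with roots -1, 1, 4.
At least one eigenvalue has non-negative real part, so the system is not asymptotically stable.

-1, 1, 4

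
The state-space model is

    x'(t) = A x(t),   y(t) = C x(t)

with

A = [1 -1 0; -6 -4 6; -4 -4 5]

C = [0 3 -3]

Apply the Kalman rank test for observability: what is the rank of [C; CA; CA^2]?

2

CA = [[-6, 0, 3]]
CA^2 = [[-18, -6, 15]]
Observability matrix O = [C; CA; CA^2] = [[0, 3, -3], [-6, 0, 3], [-18, -6, 15]]
The columns c1, c2, c3 of O are linearly dependent: c1 + 2·c2 + 2·c3 = 0 (check each entry), so rank(O) ≤ 2.
The 2×2 minor from rows 1, 2, columns 1, 2 is 0·0 - 3·(-6) = 0 - (-18) = 18 ≠ 0, so rank(O) = 2.
rank(O) = 2 < n = 3, so the pair (A, C) is not completely observable.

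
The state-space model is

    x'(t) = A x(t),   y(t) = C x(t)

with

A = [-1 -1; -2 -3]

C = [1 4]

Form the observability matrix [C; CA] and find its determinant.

23

CA = [[-9, -13]]
Observability matrix O = [C; CA] = [[1, 4], [-9, -13]]
det(O) = 1·(-13) - 4·(-9) = -13 - (-36) = 23
Since det(O) ≠ 0, rank(O) = 2 and the system is completely observable.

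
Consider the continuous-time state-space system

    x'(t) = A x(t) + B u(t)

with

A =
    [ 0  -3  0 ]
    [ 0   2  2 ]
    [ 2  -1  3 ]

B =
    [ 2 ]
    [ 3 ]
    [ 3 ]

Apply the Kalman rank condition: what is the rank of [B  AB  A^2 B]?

AB = [[-9], [12], [10]]
A^2B = [[-36], [44], [0]]
Controllability matrix C = [B  AB  A^2B] = [[2, -9, -36], [3, 12, 44], [3, 10, 0]]
det(C) = 2·(12·0 - 44·10) - (-9)·(3·0 - 44·3) + (-36)·(3·10 - 12·3) = 2·(-440) - (-9)·(-132) + (-36)·(-6) = -1852 ≠ 0, so rank(C) = 3.
rank(C) = 3 = n, so the pair (A, B) is completely controllable.

3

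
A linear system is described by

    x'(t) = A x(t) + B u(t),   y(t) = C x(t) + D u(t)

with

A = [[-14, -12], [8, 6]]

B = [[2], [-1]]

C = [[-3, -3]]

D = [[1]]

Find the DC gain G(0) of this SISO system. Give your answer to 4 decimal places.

0.5000

G(0) = C(-A)^{-1}B + D = -C A^{-1} B + D.
det A = 12, so A^{-1} = (1/12)·adj(A) = [[1/2, 1], [-2/3, -7/6]]
A^{-1} B = [0, -1/6]^T
C A^{-1} B = 1/2
G(0) = D - C A^{-1} B = 1 - (1/2) = 1/2 ≈ 0.5000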